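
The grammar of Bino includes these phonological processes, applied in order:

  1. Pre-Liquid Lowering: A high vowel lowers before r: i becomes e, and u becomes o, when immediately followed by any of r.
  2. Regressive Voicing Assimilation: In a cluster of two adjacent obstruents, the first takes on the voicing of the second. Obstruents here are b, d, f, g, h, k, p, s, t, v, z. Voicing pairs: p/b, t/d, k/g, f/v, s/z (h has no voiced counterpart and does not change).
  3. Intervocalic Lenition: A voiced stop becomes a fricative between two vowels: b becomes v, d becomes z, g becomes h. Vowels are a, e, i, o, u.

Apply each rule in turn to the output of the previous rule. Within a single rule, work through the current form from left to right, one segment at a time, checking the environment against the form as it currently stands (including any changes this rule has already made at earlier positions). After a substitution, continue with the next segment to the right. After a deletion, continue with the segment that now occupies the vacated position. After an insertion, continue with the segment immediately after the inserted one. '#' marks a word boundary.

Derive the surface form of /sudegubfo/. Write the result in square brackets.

1 Pre-Liquid Lowering: no change — [sudegubfo]
2 Regressive Voicing Assimilation: [sudegubfo] → [sudegupfo]
3 Intervocalic Lenition: [sudegupfo] → [suzehupfo]

[suzehupfo]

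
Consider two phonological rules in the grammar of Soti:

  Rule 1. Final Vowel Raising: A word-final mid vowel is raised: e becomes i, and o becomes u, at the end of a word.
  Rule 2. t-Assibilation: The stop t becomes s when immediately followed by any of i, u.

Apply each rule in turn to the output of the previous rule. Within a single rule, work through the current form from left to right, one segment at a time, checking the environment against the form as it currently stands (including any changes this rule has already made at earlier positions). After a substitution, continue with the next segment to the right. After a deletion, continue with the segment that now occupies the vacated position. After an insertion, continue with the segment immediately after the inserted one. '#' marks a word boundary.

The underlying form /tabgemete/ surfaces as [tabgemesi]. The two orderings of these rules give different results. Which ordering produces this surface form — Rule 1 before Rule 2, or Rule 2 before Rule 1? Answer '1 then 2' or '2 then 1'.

Order 1 then 2:
  1 Final Vowel Raising: [tabgemete] → [tabgemeti]
  2 t-Assibilation: [tabgemeti] → [tabgemesi]
  result: [tabgemesi]
Order 2 then 1:
  2 t-Assibilation: no change — [tabgemete]
  1 Final Vowel Raising: [tabgemete] → [tabgemeti]
  result: [tabgemeti]

1 then 2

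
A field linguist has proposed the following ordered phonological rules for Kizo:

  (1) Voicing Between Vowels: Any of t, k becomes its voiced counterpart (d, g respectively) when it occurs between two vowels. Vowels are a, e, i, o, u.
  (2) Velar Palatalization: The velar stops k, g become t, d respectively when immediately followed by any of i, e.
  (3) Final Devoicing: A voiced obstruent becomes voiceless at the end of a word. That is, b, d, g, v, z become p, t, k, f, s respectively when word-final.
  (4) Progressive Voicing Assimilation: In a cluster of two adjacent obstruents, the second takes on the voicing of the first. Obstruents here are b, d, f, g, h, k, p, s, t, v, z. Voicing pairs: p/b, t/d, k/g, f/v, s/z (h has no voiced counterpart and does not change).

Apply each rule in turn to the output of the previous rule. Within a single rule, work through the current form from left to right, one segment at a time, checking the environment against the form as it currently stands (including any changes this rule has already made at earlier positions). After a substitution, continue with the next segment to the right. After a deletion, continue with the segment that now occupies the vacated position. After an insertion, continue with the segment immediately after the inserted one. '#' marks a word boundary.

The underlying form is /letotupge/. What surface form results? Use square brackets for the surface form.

(1) Voicing Between Vowels: [letotupge] → [ledodupge]
(2) Velar Palatalization: [ledodupge] → [ledodupde]
(3) Final Devoicing: no change — [ledodupde]
(4) Progressive Voicing Assimilation: [ledodupde] → [ledodupte]

[ledodupte]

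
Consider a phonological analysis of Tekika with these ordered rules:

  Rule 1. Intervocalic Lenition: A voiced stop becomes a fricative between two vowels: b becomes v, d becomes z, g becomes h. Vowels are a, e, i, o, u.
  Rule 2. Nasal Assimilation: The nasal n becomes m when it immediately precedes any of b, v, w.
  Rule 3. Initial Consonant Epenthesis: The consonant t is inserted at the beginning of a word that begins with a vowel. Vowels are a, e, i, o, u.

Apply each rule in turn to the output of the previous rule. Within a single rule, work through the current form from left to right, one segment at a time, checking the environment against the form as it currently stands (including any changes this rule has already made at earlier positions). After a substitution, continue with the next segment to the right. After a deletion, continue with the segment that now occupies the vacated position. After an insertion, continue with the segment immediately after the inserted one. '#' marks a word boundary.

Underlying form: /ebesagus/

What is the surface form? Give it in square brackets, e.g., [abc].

[tevesahus]

Rule 1 Intervocalic Lenition: [ebesagus] → [evesahus]
Rule 2 Nasal Assimilation: no change — [evesahus]
Rule 3 Initial Consonant Epenthesis: [evesahus] → [tevesahus]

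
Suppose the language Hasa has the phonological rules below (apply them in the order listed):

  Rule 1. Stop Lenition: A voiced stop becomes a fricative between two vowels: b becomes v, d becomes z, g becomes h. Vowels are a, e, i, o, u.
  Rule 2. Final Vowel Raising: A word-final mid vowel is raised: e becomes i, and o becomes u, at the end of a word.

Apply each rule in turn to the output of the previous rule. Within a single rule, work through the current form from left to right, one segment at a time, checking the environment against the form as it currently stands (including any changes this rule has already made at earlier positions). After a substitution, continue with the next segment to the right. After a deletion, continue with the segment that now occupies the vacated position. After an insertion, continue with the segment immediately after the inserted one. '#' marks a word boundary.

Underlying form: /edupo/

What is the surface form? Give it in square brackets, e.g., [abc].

[ezupu]

Rule 1 Stop Lenition: [edupo] → [ezupo]
Rule 2 Final Vowel Raising: [ezupo] → [ezupu]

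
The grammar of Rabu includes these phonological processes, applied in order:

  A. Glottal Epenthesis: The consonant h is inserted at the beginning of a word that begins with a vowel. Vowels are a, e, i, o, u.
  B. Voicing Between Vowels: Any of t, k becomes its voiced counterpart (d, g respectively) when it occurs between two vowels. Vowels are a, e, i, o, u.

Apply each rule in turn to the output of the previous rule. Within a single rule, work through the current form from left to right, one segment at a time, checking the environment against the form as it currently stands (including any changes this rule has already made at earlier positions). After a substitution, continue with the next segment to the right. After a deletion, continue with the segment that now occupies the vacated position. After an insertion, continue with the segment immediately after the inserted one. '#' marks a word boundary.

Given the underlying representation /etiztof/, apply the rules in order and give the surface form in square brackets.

[hediztof]

A Glottal Epenthesis: [etiztof] → [hetiztof]
B Voicing Between Vowels: [hetiztof] → [hediztof]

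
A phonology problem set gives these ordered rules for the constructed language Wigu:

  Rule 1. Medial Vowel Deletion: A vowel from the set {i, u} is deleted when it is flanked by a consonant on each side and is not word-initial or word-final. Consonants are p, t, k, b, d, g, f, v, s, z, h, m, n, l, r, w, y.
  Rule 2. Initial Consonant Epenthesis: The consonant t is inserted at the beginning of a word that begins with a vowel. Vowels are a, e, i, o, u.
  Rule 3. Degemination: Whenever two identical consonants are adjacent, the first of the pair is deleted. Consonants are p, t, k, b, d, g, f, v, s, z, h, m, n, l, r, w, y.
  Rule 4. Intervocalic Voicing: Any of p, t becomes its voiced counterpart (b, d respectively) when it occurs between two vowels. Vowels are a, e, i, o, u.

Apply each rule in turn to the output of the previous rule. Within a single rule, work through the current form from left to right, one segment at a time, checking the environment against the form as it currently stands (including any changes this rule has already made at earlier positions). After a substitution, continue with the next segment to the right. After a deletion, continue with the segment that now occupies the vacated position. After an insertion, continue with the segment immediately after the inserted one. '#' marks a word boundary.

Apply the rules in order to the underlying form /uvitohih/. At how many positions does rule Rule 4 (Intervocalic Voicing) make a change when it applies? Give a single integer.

0

Rule 1 Medial Vowel Deletion: [uvitohih] → [uvtohh]
Rule 2 Initial Consonant Epenthesis: [uvtohh] → [tuvtohh]
Rule 3 Degemination: [tuvtohh] → [tuvtoh]
Rule 4 Intervocalic Voicing: no change — [tuvtoh]
Rule Rule 4 changed 0 position(s).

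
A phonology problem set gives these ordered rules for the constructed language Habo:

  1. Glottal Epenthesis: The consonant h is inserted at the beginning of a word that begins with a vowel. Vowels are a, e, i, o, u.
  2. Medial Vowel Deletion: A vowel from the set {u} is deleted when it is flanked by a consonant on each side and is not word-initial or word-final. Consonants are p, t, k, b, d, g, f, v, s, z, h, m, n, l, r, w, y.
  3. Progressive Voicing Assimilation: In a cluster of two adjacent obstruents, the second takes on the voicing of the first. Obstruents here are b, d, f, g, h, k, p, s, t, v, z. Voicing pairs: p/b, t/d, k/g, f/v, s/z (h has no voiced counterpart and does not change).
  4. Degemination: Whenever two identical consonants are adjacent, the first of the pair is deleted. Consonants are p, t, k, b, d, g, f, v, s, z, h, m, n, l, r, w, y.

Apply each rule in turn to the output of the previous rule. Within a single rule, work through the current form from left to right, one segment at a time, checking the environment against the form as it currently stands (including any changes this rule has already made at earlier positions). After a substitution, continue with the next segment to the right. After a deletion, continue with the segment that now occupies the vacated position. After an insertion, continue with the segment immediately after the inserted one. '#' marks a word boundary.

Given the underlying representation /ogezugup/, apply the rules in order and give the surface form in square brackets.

1 Glottal Epenthesis: [ogezugup] → [hogezugup]
2 Medial Vowel Deletion: [hogezugup] → [hogezgp]
3 Progressive Voicing Assimilation: [hogezgp] → [hogezgb]
4 Degemination: no change — [hogezgb]

[hogezgb]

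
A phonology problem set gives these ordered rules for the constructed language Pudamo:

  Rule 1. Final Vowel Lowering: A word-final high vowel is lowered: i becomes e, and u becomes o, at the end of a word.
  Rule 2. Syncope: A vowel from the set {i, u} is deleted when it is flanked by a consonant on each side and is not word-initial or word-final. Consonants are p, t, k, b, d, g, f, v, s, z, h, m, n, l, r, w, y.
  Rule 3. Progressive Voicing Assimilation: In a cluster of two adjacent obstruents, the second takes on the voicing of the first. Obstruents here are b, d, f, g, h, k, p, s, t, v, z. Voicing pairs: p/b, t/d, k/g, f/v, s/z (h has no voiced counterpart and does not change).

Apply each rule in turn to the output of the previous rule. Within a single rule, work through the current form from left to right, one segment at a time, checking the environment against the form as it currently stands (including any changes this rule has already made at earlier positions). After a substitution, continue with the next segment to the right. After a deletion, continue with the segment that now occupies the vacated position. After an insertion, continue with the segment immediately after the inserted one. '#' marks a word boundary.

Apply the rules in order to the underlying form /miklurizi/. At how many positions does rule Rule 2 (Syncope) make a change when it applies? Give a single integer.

Rule 1 Final Vowel Lowering: [miklurizi] → [miklurize]
Rule 2 Syncope: [miklurize] → [mklrze]
Rule 3 Progressive Voicing Assimilation: no change — [mklrze]
Rule Rule 2 changed 3 position(s).

3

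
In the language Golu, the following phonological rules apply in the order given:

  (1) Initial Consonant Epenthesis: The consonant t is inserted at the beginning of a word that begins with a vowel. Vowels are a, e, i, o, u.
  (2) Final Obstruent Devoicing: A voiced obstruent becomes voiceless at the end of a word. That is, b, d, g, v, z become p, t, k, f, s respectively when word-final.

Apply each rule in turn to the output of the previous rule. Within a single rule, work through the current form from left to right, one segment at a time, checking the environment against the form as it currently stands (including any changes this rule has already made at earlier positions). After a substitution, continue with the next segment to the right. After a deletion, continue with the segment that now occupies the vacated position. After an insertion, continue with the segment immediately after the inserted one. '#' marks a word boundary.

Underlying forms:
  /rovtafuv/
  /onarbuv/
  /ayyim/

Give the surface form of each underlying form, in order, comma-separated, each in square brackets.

/rovtafuv/:
  (1) Initial Consonant Epenthesis: no change — [rovtafuv]
  (2) Final Obstruent Devoicing: [rovtafuv] → [rovtafuf]
/onarbuv/:
  (1) Initial Consonant Epenthesis: [onarbuv] → [tonarbuv]
  (2) Final Obstruent Devoicing: [tonarbuv] → [tonarbuf]
/ayyim/:
  (1) Initial Consonant Epenthesis: [ayyim] → [tayyim]
  (2) Final Obstruent Devoicing: no change — [tayyim]

[rovtafuf], [tonarbuf], [tayyim]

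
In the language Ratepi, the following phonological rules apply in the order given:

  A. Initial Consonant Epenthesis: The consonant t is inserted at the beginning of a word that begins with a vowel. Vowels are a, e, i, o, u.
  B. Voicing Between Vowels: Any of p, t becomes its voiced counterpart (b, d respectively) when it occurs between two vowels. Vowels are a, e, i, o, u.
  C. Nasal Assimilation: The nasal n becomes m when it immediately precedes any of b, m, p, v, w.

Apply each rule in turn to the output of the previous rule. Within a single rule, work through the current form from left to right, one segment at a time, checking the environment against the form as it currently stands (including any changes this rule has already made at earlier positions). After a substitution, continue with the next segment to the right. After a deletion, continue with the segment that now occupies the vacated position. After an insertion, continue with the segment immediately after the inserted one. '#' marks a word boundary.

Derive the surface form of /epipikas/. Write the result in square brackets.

A Initial Consonant Epenthesis: [epipikas] → [tepipikas]
B Voicing Between Vowels: [tepipikas] → [tebibikas]
C Nasal Assimilation: no change — [tebibikas]

[tebibikas]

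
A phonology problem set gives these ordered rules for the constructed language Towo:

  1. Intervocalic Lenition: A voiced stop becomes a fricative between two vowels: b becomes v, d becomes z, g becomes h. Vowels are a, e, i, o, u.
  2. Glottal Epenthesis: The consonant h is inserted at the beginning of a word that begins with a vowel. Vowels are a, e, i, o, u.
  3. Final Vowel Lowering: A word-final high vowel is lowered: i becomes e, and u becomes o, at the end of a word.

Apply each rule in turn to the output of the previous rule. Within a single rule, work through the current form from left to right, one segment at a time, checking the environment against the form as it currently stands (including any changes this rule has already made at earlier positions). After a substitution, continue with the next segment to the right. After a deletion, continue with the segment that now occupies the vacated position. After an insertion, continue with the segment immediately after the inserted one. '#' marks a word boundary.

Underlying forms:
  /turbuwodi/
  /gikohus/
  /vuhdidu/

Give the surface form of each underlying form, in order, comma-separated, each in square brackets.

[turbuwoze], [gikohus], [vuhdizo]

/turbuwodi/:
  1 Intervocalic Lenition: [turbuwodi] → [turbuwozi]
  2 Glottal Epenthesis: no change — [turbuwozi]
  3 Final Vowel Lowering: [turbuwozi] → [turbuwoze]
/gikohus/:
  1 Intervocalic Lenition: no change — [gikohus]
  2 Glottal Epenthesis: no change — [gikohus]
  3 Final Vowel Lowering: no change — [gikohus]
/vuhdidu/:
  1 Intervocalic Lenition: [vuhdidu] → [vuhdizu]
  2 Glottal Epenthesis: no change — [vuhdizu]
  3 Final Vowel Lowering: [vuhdizu] → [vuhdizo]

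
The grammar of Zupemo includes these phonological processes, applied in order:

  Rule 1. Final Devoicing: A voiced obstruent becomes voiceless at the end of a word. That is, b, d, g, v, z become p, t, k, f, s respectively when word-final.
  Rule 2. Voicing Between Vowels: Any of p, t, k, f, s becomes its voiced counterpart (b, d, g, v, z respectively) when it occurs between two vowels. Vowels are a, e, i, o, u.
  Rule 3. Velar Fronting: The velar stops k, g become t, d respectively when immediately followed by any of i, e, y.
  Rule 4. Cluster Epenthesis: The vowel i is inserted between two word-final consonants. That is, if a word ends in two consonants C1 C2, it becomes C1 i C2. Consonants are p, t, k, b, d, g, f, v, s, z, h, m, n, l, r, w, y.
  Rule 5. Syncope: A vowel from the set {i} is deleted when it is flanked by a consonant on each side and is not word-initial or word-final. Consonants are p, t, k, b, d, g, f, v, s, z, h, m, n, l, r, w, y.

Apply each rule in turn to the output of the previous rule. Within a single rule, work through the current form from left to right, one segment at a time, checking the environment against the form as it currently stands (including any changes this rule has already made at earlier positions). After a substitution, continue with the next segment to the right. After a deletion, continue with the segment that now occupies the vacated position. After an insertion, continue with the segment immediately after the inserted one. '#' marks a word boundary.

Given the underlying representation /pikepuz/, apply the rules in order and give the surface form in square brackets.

[pdebus]

Rule 1 Final Devoicing: [pikepuz] → [pikepus]
Rule 2 Voicing Between Vowels: [pikepus] → [pigebus]
Rule 3 Velar Fronting: [pigebus] → [pidebus]
Rule 4 Cluster Epenthesis: no change — [pidebus]
Rule 5 Syncope: [pidebus] → [pdebus]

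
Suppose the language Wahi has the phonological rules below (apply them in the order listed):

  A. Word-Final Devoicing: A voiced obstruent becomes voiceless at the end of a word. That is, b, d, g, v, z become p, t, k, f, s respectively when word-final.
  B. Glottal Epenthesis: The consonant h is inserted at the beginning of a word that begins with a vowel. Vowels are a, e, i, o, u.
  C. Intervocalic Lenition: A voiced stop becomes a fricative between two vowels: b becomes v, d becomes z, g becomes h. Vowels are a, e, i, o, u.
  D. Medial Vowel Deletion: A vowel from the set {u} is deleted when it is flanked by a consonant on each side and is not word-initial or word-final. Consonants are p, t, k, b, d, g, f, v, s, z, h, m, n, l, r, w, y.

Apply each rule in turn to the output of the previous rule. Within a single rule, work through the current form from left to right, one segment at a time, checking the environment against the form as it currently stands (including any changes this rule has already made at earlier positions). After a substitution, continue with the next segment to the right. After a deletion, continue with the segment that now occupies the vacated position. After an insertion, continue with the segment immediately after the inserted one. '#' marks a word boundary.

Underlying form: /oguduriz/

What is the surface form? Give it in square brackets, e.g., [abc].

[hohzris]

A Word-Final Devoicing: [oguduriz] → [oguduris]
B Glottal Epenthesis: [oguduris] → [hoguduris]
C Intervocalic Lenition: [hoguduris] → [hohuzuris]
D Medial Vowel Deletion: [hohuzuris] → [hohzris]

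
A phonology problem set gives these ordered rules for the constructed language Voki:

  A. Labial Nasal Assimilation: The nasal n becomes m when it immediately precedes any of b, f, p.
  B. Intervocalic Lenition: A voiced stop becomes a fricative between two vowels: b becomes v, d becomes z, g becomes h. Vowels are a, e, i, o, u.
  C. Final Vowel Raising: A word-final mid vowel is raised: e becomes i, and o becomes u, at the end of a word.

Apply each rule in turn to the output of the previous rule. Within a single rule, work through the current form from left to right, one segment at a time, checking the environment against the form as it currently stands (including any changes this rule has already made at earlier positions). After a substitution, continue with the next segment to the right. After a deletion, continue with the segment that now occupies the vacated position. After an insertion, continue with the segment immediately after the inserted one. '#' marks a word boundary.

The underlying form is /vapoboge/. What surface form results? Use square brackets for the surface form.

A Labial Nasal Assimilation: no change — [vapoboge]
B Intervocalic Lenition: [vapoboge] → [vapovohe]
C Final Vowel Raising: [vapovohe] → [vapovohi]

[vapovohi]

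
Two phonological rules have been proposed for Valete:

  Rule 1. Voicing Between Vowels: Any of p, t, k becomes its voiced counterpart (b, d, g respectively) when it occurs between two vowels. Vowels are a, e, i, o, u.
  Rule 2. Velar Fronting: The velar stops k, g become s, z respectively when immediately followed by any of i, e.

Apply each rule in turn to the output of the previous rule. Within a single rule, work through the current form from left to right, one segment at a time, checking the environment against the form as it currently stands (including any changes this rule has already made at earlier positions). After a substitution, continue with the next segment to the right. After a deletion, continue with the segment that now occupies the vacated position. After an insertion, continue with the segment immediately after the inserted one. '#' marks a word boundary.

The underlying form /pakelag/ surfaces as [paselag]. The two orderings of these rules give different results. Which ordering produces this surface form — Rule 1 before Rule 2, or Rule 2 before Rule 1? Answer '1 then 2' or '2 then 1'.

Order 1 then 2:
  1 Voicing Between Vowels: [pakelag] → [pagelag]
  2 Velar Fronting: [pagelag] → [pazelag]
  result: [pazelag]
Order 2 then 1:
  2 Velar Fronting: [pakelag] → [paselag]
  1 Voicing Between Vowels: no change — [paselag]
  result: [paselag]

2 then 1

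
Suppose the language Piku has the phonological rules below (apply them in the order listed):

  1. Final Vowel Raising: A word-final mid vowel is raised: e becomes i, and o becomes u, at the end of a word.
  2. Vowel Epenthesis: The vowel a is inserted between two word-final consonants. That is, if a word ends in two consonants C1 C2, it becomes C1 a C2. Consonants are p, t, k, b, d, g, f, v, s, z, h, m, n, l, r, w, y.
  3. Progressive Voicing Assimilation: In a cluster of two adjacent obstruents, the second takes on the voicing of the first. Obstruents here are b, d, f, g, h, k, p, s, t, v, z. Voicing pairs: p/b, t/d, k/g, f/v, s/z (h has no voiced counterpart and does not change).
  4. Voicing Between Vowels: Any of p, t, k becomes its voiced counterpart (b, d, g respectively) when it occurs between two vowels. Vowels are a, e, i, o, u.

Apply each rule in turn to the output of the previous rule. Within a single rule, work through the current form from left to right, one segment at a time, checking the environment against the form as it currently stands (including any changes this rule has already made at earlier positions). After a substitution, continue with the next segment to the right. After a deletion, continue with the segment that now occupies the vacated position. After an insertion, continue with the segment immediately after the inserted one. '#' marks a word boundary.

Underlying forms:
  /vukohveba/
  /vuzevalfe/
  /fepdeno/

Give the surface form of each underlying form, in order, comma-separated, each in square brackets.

/vukohveba/:
  1 Final Vowel Raising: no change — [vukohveba]
  2 Vowel Epenthesis: no change — [vukohveba]
  3 Progressive Voicing Assimilation: [vukohveba] → [vukohfeba]
  4 Voicing Between Vowels: [vukohfeba] → [vugohfeba]
/vuzevalfe/:
  1 Final Vowel Raising: [vuzevalfe] → [vuzevalfi]
  2 Vowel Epenthesis: no change — [vuzevalfi]
  3 Progressive Voicing Assimilation: no change — [vuzevalfi]
  4 Voicing Between Vowels: no change — [vuzevalfi]
/fepdeno/:
  1 Final Vowel Raising: [fepdeno] → [fepdenu]
  2 Vowel Epenthesis: no change — [fepdenu]
  3 Progressive Voicing Assimilation: [fepdenu] → [feptenu]
  4 Voicing Between Vowels: no change — [feptenu]

[vugohfeba], [vuzevalfi], [feptenu]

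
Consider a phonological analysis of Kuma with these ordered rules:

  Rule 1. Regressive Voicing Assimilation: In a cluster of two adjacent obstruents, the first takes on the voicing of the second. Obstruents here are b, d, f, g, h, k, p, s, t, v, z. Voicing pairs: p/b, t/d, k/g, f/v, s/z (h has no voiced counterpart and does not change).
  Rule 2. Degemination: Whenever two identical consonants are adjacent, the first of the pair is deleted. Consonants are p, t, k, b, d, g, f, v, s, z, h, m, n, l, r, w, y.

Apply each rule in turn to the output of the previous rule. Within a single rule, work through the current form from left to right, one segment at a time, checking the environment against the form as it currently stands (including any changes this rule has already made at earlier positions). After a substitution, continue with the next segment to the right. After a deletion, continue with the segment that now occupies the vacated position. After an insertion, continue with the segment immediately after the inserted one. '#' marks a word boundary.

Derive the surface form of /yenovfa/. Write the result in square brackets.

Rule 1 Regressive Voicing Assimilation: [yenovfa] → [yenoffa]
Rule 2 Degemination: [yenoffa] → [yenofa]

[yenofa]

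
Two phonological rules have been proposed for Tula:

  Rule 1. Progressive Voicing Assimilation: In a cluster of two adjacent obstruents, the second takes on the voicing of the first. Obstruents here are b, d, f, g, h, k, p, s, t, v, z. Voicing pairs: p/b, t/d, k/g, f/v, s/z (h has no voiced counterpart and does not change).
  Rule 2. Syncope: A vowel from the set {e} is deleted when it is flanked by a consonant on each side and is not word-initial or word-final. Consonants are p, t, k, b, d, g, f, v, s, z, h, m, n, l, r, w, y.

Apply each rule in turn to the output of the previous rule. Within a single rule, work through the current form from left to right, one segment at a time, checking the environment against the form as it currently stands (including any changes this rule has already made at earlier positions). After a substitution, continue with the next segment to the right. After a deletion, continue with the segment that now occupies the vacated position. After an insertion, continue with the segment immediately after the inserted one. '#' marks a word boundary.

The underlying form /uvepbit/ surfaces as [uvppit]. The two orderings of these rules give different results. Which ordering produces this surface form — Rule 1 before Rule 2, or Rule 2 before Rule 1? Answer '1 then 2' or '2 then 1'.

Order 1 then 2:
  1 Progressive Voicing Assimilation: [uvepbit] → [uveppit]
  2 Syncope: [uveppit] → [uvppit]
  result: [uvppit]
Order 2 then 1:
  2 Syncope: [uvepbit] → [uvpbit]
  1 Progressive Voicing Assimilation: [uvpbit] → [uvbbit]
  result: [uvbbit]

1 then 2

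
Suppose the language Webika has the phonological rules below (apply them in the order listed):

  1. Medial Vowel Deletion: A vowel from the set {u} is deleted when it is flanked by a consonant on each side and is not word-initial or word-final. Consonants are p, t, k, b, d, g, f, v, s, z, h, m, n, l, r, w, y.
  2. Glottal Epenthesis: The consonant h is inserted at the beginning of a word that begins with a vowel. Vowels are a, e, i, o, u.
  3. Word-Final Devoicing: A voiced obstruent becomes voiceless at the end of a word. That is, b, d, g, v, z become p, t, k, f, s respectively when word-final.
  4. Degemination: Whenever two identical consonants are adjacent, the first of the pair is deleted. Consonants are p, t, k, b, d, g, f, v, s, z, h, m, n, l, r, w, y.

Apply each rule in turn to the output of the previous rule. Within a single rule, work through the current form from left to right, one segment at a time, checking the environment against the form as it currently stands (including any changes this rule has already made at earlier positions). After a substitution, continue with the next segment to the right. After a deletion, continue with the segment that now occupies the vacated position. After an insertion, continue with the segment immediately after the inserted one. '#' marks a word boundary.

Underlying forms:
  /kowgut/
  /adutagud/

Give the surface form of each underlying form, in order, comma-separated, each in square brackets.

/kowgut/:
  1 Medial Vowel Deletion: [kowgut] → [kowgt]
  2 Glottal Epenthesis: no change — [kowgt]
  3 Word-Final Devoicing: no change — [kowgt]
  4 Degemination: no change — [kowgt]
/adutagud/:
  1 Medial Vowel Deletion: [adutagud] → [adtagd]
  2 Glottal Epenthesis: [adtagd] → [hadtagd]
  3 Word-Final Devoicing: [hadtagd] → [hadtagt]
  4 Degemination: no change — [hadtagt]

[kowgt], [hadtagt]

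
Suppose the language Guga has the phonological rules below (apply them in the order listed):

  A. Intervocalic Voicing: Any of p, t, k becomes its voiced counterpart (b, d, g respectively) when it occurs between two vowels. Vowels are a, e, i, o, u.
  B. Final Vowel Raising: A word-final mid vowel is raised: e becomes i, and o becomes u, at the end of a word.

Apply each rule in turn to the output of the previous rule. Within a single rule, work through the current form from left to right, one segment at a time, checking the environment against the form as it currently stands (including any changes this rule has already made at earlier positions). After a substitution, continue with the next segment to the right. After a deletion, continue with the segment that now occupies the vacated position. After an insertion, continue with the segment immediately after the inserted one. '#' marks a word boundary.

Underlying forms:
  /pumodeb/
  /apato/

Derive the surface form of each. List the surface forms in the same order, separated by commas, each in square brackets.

[pumodeb], [abadu]

/pumodeb/:
  A Intervocalic Voicing: no change — [pumodeb]
  B Final Vowel Raising: no change — [pumodeb]
/apato/:
  A Intervocalic Voicing: [apato] → [abado]
  B Final Vowel Raising: [abado] → [abadu]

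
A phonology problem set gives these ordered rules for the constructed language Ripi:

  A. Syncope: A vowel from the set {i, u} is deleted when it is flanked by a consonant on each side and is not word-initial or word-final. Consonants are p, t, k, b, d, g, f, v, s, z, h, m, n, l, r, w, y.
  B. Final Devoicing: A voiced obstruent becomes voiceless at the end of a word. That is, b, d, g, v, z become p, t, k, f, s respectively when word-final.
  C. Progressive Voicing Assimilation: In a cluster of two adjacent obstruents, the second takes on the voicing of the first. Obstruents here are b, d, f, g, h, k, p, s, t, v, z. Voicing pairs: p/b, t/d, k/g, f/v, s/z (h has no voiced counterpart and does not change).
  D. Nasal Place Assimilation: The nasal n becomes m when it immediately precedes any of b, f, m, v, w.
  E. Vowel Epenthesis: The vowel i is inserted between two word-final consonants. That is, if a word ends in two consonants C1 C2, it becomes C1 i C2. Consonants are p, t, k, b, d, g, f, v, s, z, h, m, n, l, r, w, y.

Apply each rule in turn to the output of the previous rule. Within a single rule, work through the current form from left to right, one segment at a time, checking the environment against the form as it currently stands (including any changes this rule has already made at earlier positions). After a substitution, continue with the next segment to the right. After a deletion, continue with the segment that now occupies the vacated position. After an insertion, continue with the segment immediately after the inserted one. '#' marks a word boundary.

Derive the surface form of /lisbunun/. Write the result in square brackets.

A Syncope: [lisbunun] → [lsbnn]
B Final Devoicing: no change — [lsbnn]
C Progressive Voicing Assimilation: [lsbnn] → [lspnn]
D Nasal Place Assimilation: no change — [lspnn]
E Vowel Epenthesis: [lspnn] → [lspnin]

[lspnin]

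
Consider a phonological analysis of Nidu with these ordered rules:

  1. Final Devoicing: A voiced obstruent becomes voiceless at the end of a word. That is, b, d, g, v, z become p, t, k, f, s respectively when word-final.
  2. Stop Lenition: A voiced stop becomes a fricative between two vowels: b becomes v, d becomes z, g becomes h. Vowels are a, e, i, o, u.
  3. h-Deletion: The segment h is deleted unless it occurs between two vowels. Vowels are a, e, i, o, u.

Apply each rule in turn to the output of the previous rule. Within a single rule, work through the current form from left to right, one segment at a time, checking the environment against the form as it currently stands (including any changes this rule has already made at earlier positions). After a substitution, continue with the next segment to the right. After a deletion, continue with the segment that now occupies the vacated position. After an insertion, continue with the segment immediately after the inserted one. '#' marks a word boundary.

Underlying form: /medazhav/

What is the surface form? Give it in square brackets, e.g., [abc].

1 Final Devoicing: [medazhav] → [medazhaf]
2 Stop Lenition: [medazhaf] → [mezazhaf]
3 h-Deletion: [mezazhaf] → [mezazaf]

[mezazaf]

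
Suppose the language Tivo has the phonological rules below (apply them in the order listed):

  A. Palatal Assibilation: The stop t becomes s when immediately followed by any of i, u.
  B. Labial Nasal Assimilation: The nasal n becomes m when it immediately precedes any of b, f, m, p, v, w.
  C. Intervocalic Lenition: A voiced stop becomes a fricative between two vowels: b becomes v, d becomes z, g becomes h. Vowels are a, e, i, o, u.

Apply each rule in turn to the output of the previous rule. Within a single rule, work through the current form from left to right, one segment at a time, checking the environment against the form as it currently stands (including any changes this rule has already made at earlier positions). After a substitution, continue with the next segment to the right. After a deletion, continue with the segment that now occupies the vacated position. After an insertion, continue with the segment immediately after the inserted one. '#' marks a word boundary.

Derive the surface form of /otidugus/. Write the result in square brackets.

[osizuhus]

A Palatal Assibilation: [otidugus] → [osidugus]
B Labial Nasal Assimilation: no change — [osidugus]
C Intervocalic Lenition: [osidugus] → [osizuhus]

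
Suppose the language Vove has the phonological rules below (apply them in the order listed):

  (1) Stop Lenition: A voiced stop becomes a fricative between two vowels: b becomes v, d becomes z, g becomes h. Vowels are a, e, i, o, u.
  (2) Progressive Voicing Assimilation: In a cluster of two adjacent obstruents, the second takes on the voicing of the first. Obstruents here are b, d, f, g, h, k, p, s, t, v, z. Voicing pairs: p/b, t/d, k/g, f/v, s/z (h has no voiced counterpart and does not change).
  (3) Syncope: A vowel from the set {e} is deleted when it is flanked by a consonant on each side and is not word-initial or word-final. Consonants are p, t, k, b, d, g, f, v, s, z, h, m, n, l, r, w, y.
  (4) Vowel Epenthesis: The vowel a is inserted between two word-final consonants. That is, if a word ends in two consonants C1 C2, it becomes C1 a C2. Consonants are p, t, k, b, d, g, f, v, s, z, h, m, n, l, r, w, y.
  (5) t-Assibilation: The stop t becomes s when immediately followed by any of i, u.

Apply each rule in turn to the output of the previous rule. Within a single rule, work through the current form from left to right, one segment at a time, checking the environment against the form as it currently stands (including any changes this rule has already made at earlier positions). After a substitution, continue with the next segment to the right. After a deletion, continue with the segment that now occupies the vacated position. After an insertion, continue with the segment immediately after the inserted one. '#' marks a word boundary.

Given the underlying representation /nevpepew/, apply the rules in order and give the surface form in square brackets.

[nvbpaw]

(1) Stop Lenition: no change — [nevpepew]
(2) Progressive Voicing Assimilation: [nevpepew] → [nevbepew]
(3) Syncope: [nevbepew] → [nvbpw]
(4) Vowel Epenthesis: [nvbpw] → [nvbpaw]
(5) t-Assibilation: no change — [nvbpaw]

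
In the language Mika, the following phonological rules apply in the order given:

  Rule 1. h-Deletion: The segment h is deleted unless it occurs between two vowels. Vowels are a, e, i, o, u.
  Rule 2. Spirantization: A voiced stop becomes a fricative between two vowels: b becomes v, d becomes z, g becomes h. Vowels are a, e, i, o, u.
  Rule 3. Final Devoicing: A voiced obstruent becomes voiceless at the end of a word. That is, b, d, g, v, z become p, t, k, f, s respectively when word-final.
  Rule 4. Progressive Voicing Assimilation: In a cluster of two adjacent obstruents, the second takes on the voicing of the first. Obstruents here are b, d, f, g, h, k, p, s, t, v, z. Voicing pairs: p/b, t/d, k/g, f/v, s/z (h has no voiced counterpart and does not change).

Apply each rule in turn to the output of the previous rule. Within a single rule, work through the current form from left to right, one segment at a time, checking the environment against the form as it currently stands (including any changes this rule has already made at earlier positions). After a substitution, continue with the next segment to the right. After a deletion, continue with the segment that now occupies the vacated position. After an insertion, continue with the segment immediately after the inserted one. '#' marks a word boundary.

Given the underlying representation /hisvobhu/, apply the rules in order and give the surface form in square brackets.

Rule 1 h-Deletion: [hisvobhu] → [isvobu]
Rule 2 Spirantization: [isvobu] → [isvovu]
Rule 3 Final Devoicing: no change — [isvovu]
Rule 4 Progressive Voicing Assimilation: [isvovu] → [isfovu]

[isfovu]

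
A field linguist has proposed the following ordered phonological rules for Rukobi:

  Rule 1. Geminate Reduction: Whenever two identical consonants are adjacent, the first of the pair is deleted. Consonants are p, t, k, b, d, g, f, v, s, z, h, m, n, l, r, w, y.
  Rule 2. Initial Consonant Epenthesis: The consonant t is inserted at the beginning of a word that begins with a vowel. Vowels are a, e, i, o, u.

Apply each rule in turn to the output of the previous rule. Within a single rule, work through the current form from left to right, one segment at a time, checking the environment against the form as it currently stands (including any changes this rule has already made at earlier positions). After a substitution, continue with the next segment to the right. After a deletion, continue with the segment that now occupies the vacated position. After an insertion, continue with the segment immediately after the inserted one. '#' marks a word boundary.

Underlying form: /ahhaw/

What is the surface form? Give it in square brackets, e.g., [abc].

[tahaw]

Rule 1 Geminate Reduction: [ahhaw] → [ahaw]
Rule 2 Initial Consonant Epenthesis: [ahaw] → [tahaw]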